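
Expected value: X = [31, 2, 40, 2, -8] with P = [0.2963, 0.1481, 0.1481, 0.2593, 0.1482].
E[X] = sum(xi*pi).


E[X] = 31*0.2963 + 2*0.1481 + 40*0.1481 + 2*0.2593 - 8*0.1482
= 9.1853 + 0.2962 + 5.9240 + 0.5186 - 1.1856
= 14.7385

E[X] = 14.7385


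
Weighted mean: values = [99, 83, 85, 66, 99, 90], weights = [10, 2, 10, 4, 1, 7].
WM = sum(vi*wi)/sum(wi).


Numerator = 99*10 + 83*2 + 85*10 + 66*4 + 99*1 + 90*7 = 2999
Denominator = 10 + 2 + 10 + 4 + 1 + 7 = 34
WM = 2999/34 = 88.2059

WM = 88.2059


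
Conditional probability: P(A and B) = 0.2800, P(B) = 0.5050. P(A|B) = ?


P(A|B) = 0.2800/0.5050 = 0.5545

P(A|B) = 0.5545


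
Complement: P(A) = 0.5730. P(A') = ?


P(not A) = 1 - 0.5730 = 0.4270

P(not A) = 0.4270


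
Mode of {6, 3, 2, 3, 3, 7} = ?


Frequencies: 2:1, 3:3, 6:1, 7:1
Max frequency = 3
Mode = 3

Mode = 3


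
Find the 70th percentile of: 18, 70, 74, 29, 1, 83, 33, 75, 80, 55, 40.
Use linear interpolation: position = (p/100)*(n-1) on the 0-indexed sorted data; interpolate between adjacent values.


Sorted: 1, 18, 29, 33, 40, 55, 70, 74, 75, 80, 83
n = 11
Index = 70/100 * 10 = 7.0000
Lower = data[7] = 74, Upper = data[8] = 75
P70 = 74 + 0*(1) = 74.0000

P70 = 74.0000


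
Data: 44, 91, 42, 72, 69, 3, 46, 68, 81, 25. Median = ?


Sorted: 3, 25, 42, 44, 46, 68, 69, 72, 81, 91
n = 10 (even)
Middle values: 46 and 68
Median = (46+68)/2 = 57.0000

Median = 57.0000


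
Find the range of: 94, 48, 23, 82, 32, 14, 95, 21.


Max = 95, Min = 14
Range = 95 - 14 = 81

Range = 81


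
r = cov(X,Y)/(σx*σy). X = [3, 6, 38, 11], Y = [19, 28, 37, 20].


Mean X = 14.5000, Mean Y = 26.0000
SD X = 13.865425, SD Y = 7.245688
Cov = 85.750000
r = 85.750000/(13.865425*7.245688) = 0.8535

r = 0.8535


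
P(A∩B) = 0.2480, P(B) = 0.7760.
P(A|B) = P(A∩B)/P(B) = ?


P(A|B) = 0.2480/0.7760 = 0.3196

P(A|B) = 0.3196


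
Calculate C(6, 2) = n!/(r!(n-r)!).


C(6,2) = 6!/(2! × 4!)
= 720/(2 × 24)
= 15

C(6,2) = 15


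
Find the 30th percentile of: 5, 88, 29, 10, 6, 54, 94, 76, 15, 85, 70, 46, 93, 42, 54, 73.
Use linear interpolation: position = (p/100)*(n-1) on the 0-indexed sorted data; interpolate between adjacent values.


Sorted: 5, 6, 10, 15, 29, 42, 46, 54, 54, 70, 73, 76, 85, 88, 93, 94
n = 16
Index = 30/100 * 15 = 4.5000
Lower = data[4] = 29, Upper = data[5] = 42
P30 = 29 + 0.5000*(13) = 35.5000

P30 = 35.5000


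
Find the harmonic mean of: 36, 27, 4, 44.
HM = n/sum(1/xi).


Sum of reciprocals = 1/36 + 1/27 + 1/4 + 1/44 = 0.337542
HM = 4/0.337542 = 11.8504

HM = 11.8504


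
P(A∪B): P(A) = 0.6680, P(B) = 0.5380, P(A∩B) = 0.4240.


P(A∪B) = 0.6680 + 0.5380 - 0.4240
= 1.2060 - 0.4240
= 0.7820

P(A∪B) = 0.7820


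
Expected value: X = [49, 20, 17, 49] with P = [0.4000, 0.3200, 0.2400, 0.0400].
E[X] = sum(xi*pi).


E[X] = 49*0.4000 + 20*0.3200 + 17*0.2400 + 49*0.0400
= 19.6000 + 6.4000 + 4.0800 + 1.9600
= 32.0400

E[X] = 32.0400


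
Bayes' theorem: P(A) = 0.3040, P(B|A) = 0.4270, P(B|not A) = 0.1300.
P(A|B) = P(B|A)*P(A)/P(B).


P(B) = P(B|A)*P(A) + P(B|A')*P(A')
= 0.4270*0.3040 + 0.1300*0.6960
= 0.129808 + 0.090480 = 0.220288
P(A|B) = 0.129808/0.220288 = 0.5893

P(A|B) = 0.5893


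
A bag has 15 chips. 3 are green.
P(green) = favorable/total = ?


P = 3/15 = 0.2000

P = 0.2000


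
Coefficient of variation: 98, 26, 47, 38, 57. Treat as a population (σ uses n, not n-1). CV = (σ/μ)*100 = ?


Mean = 53.2000
SD = 24.6203
CV = (24.6203/53.2000)*100 = 46.2788%

CV = 46.2788%


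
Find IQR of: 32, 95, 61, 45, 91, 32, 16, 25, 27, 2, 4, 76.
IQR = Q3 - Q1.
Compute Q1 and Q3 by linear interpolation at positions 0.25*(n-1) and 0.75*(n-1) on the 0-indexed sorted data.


Sorted: 2, 4, 16, 25, 27, 32, 32, 45, 61, 76, 91, 95
Q1 (25th %ile) = 22.7500
Q3 (75th %ile) = 64.7500
IQR = 64.7500 - 22.7500 = 42.0000

IQR = 42.0000


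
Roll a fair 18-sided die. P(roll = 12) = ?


Favorable outcomes (roll = 12): 1
Total outcomes = 18
P = 1/18 = 0.0556

P = 0.0556


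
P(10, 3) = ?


P(10,3) = 10!/7!
= 3628800/5040
= 720

P(10,3) = 720


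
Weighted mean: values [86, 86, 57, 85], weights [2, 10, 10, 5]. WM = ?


Numerator = 86*2 + 86*10 + 57*10 + 85*5 = 2027
Denominator = 2 + 10 + 10 + 5 = 27
WM = 2027/27 = 75.0741

WM = 75.0741


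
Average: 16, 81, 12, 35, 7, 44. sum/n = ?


Sum = 16 + 81 + 12 + 35 + 7 + 44 = 195
n = 6
Mean = 195/6 = 32.5000

Mean = 32.5000


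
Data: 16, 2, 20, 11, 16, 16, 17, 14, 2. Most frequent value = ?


Frequencies: 2:2, 11:1, 14:1, 16:3, 17:1, 20:1
Max frequency = 3
Mode = 16

Mode = 16


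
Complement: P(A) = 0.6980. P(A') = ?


P(not A) = 1 - 0.6980 = 0.3020

P(not A) = 0.3020


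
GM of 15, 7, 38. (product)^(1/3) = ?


Product = 15 × 7 × 38 = 3990
GM = 3990^(1/3) = 15.8608

GM = 15.8608


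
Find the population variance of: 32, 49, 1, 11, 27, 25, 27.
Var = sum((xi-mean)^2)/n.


Mean = 24.5714
Squared deviations: 55.1837, 596.7551, 555.6122, 184.1837, 5.8980, 0.1837, 5.8980
Sum = 1403.7143
Variance = 1403.7143/7 = 200.5306

Variance = 200.5306


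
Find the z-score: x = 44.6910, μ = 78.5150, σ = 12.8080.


z = (44.6910 - 78.5150)/12.8080
= -33.8240/12.8080
= -2.6408

z = -2.6408


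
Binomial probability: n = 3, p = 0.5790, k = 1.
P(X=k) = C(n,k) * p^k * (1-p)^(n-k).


C(3,1) = 3
p^1 = 0.579000
(1-p)^2 = 0.177241
P = 3 * 0.579000 * 0.177241 = 0.3079

P(X=1) = 0.3079


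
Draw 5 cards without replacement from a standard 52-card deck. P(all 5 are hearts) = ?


P(all hearts) = (13/52) × (12/51) × (11/50) × (10/49) × (9/48)
= 0.0005

P = 0.0005


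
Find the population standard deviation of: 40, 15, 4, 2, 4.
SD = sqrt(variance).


Mean = 13.0000
Variance = 203.2000
SD = sqrt(203.2000) = 14.2548

SD = 14.2548


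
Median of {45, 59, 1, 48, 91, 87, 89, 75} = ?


Sorted: 1, 45, 48, 59, 75, 87, 89, 91
n = 8 (even)
Middle values: 59 and 75
Median = (59+75)/2 = 67.0000

Median = 67.0000


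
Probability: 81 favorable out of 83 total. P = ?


P = 81/83 = 0.9759

P = 0.9759


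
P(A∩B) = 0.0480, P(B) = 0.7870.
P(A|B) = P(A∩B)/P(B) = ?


P(A|B) = 0.0480/0.7870 = 0.0610

P(A|B) = 0.0610


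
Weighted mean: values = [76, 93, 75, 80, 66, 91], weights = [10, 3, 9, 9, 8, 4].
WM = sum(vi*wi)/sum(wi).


Numerator = 76*10 + 93*3 + 75*9 + 80*9 + 66*8 + 91*4 = 3326
Denominator = 10 + 3 + 9 + 9 + 8 + 4 = 43
WM = 3326/43 = 77.3488

WM = 77.3488


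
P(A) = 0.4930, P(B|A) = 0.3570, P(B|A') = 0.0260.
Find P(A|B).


P(B) = P(B|A)*P(A) + P(B|A')*P(A')
= 0.3570*0.4930 + 0.0260*0.5070
= 0.176001 + 0.013182 = 0.189183
P(A|B) = 0.176001/0.189183 = 0.9303

P(A|B) = 0.9303


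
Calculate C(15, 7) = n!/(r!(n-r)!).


C(15,7) = 15!/(7! × 8!)
= 1307674368000/(5040 × 40320)
= 6435

C(15,7) = 6435


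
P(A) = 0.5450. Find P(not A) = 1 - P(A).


P(not A) = 1 - 0.5450 = 0.4550

P(not A) = 0.4550


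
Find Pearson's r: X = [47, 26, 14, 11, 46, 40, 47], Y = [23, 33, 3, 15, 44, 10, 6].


Mean X = 33.0000, Mean Y = 19.1429
SD X = 14.658006, SD Y = 13.932783
Cov = 61.428571
r = 61.428571/(14.658006*13.932783) = 0.3008

r = 0.3008


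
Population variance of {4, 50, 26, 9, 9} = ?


Mean = 19.6000
Squared deviations: 243.3600, 924.1600, 40.9600, 112.3600, 112.3600
Sum = 1433.2000
Variance = 1433.2000/5 = 286.6400

Variance = 286.6400


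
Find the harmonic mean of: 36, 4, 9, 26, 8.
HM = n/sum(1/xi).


Sum of reciprocals = 1/36 + 1/4 + 1/9 + 1/26 + 1/8 = 0.552350
HM = 5/0.552350 = 9.0522

HM = 9.0522


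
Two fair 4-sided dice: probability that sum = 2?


Total outcomes = 4×4 = 16
Favorable (sum = 2): 1
P = 1/16 = 0.0625

P = 0.0625


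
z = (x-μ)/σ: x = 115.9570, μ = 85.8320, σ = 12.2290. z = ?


z = (115.9570 - 85.8320)/12.2290
= 30.1250/12.2290
= 2.4634

z = 2.4634


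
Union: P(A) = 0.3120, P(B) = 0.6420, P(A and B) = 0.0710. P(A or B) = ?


P(A∪B) = 0.3120 + 0.6420 - 0.0710
= 0.9540 - 0.0710
= 0.8830

P(A∪B) = 0.8830


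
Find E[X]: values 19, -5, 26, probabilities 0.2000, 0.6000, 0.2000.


E[X] = 19*0.2000 - 5*0.6000 + 26*0.2000
= 3.8000 - 3.0000 + 5.2000
= 6.0000

E[X] = 6.0000


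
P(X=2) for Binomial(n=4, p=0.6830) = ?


C(4,2) = 6
p^2 = 0.466489
(1-p)^2 = 0.100489
P = 6 * 0.466489 * 0.100489 = 0.2813

P(X=2) = 0.2813


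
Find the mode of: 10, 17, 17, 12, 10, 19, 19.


Frequencies: 10:2, 12:1, 17:2, 19:2
Max frequency = 2
Mode = 10, 17, 19

Mode = 10, 17, 19


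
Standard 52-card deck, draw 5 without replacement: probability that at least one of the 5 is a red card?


P(at least one) = 1 - P(none)
P(none) = (26/52) × (25/51) × (24/50) × (23/49) × (22/48) = 0.025310
P(at least one) = 1 - 0.025310 = 0.9747

P = 0.9747


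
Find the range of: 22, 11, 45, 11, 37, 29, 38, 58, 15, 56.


Max = 58, Min = 11
Range = 58 - 11 = 47

Range = 47


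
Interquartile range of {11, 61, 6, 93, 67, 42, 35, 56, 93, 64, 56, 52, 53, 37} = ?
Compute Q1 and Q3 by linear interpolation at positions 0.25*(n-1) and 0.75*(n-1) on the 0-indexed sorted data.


Sorted: 6, 11, 35, 37, 42, 52, 53, 56, 56, 61, 64, 67, 93, 93
Q1 (25th %ile) = 38.2500
Q3 (75th %ile) = 63.2500
IQR = 63.2500 - 38.2500 = 25.0000

IQR = 25.0000


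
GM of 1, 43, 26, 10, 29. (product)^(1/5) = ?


Product = 1 × 43 × 26 × 10 × 29 = 324220
GM = 324220^(1/5) = 12.6523

GM = 12.6523


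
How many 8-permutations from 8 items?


P(8,8) = 8!/0!
= 40320/1
= 40320

P(8,8) = 40320


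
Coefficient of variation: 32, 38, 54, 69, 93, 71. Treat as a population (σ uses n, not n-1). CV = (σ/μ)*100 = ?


Mean = 59.5000
SD = 20.7906
CV = (20.7906/59.5000)*100 = 34.9422%

CV = 34.9422%


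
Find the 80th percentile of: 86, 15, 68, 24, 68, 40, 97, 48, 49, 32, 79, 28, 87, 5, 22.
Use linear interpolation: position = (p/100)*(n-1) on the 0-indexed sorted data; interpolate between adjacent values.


Sorted: 5, 15, 22, 24, 28, 32, 40, 48, 49, 68, 68, 79, 86, 87, 97
n = 15
Index = 80/100 * 14 = 11.2000
Lower = data[11] = 79, Upper = data[12] = 86
P80 = 79 + 0.2000*(7) = 80.4000

P80 = 80.4000


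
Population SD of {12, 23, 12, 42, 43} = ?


Mean = 26.4000
Variance = 189.0400
SD = sqrt(189.0400) = 13.7492

SD = 13.7492


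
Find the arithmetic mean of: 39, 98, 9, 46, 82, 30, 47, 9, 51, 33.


Sum = 39 + 98 + 9 + 46 + 82 + 30 + 47 + 9 + 51 + 33 = 444
n = 10
Mean = 444/10 = 44.4000

Mean = 44.4000


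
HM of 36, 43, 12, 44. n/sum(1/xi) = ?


Sum of reciprocals = 1/36 + 1/43 + 1/12 + 1/44 = 0.157094
HM = 4/0.157094 = 25.4624

HM = 25.4624


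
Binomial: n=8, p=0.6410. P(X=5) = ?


C(8,5) = 56
p^5 = 0.108216
(1-p)^3 = 0.046268
P = 56 * 0.108216 * 0.046268 = 0.2804

P(X=5) = 0.2804


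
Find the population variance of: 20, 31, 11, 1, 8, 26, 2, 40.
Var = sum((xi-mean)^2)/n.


Mean = 17.3750
Squared deviations: 6.8906, 185.6406, 40.6406, 268.1406, 87.8906, 74.3906, 236.3906, 511.8906
Sum = 1411.8750
Variance = 1411.8750/8 = 176.4844

Variance = 176.4844


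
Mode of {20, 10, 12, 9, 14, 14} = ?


Frequencies: 9:1, 10:1, 12:1, 14:2, 20:1
Max frequency = 2
Mode = 14

Mode = 14


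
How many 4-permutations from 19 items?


P(19,4) = 19!/15!
= 121645100408832000/1307674368000
= 93024

P(19,4) = 93024


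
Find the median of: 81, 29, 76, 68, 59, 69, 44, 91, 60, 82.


Sorted: 29, 44, 59, 60, 68, 69, 76, 81, 82, 91
n = 10 (even)
Middle values: 68 and 69
Median = (68+69)/2 = 68.5000

Median = 68.5000


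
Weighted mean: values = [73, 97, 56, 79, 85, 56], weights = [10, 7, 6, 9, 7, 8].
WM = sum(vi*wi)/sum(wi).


Numerator = 73*10 + 97*7 + 56*6 + 79*9 + 85*7 + 56*8 = 3499
Denominator = 10 + 7 + 6 + 9 + 7 + 8 = 47
WM = 3499/47 = 74.4468

WM = 74.4468


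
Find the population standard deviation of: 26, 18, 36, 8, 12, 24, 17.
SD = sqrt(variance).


Mean = 20.1429
Variance = 75.5510
SD = sqrt(75.5510) = 8.6920

SD = 8.6920


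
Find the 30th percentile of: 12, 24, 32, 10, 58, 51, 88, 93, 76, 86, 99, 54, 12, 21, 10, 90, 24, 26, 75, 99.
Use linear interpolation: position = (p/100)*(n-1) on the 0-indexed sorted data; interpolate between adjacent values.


Sorted: 10, 10, 12, 12, 21, 24, 24, 26, 32, 51, 54, 58, 75, 76, 86, 88, 90, 93, 99, 99
n = 20
Index = 30/100 * 19 = 5.7000
Lower = data[5] = 24, Upper = data[6] = 24
P30 = 24 + 0.7000*(0) = 24.0000

P30 = 24.0000


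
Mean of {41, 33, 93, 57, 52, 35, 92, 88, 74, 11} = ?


Sum = 41 + 33 + 93 + 57 + 52 + 35 + 92 + 88 + 74 + 11 = 576
n = 10
Mean = 576/10 = 57.6000

Mean = 57.6000


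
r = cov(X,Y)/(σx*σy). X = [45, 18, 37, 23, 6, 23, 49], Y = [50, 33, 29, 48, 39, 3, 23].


Mean X = 28.7143, Mean Y = 32.1429
SD X = 14.349856, SD Y = 14.932501
Cov = -1.387755
r = -1.387755/(14.349856*14.932501) = -0.0065

r = -0.0065


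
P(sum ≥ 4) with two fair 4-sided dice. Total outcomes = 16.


Total outcomes = 4×4 = 16
Favorable (sum ≥ 4): 13
P = 13/16 = 0.8125

P = 0.8125


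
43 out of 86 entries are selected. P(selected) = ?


P = 43/86 = 0.5000

P = 0.5000


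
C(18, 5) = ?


C(18,5) = 18!/(5! × 13!)
= 6402373705728000/(120 × 6227020800)
= 8568

C(18,5) = 8568


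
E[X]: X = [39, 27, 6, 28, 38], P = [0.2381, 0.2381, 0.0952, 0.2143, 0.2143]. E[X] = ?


E[X] = 39*0.2381 + 27*0.2381 + 6*0.0952 + 28*0.2143 + 38*0.2143
= 9.2859 + 6.4287 + 0.5712 + 6.0004 + 8.1434
= 30.4296

E[X] = 30.4296


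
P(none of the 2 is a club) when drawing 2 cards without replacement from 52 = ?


P(no clubs) = (39/52) × (38/51)
= 0.5588

P = 0.5588


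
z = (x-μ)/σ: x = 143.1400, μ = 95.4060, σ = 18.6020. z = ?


z = (143.1400 - 95.4060)/18.6020
= 47.7340/18.6020
= 2.5661

z = 2.5661


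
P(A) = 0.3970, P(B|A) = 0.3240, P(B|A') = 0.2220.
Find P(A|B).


P(B) = P(B|A)*P(A) + P(B|A')*P(A')
= 0.3240*0.3970 + 0.2220*0.6030
= 0.128628 + 0.133866 = 0.262494
P(A|B) = 0.128628/0.262494 = 0.4900

P(A|B) = 0.4900


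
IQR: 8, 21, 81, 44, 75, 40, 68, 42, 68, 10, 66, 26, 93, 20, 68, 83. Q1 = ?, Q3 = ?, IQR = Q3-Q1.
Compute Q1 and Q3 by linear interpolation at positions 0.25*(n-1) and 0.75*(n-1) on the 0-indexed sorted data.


Sorted: 8, 10, 20, 21, 26, 40, 42, 44, 66, 68, 68, 68, 75, 81, 83, 93
Q1 (25th %ile) = 24.7500
Q3 (75th %ile) = 69.7500
IQR = 69.7500 - 24.7500 = 45.0000

IQR = 45.0000


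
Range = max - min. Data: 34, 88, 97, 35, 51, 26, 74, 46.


Max = 97, Min = 26
Range = 97 - 26 = 71

Range = 71


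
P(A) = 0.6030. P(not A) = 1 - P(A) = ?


P(not A) = 1 - 0.6030 = 0.3970

P(not A) = 0.3970


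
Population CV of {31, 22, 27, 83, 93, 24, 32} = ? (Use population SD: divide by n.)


Mean = 44.5714
SD = 27.7893
CV = (27.7893/44.5714)*100 = 62.3478%

CV = 62.3478%


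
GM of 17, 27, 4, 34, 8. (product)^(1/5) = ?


Product = 17 × 27 × 4 × 34 × 8 = 499392
GM = 499392^(1/5) = 13.7939

GM = 13.7939


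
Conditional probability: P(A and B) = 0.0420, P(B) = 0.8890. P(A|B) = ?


P(A|B) = 0.0420/0.8890 = 0.0472

P(A|B) = 0.0472


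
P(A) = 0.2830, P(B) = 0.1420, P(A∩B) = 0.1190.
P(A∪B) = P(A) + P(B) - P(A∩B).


P(A∪B) = 0.2830 + 0.1420 - 0.1190
= 0.4250 - 0.1190
= 0.3060

P(A∪B) = 0.3060


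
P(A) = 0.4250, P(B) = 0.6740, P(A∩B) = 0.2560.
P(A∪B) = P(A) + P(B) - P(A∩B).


P(A∪B) = 0.4250 + 0.6740 - 0.2560
= 1.0990 - 0.2560
= 0.8430

P(A∪B) = 0.8430


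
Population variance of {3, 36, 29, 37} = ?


Mean = 26.2500
Squared deviations: 540.5625, 95.0625, 7.5625, 115.5625
Sum = 758.7500
Variance = 758.7500/4 = 189.6875

Variance = 189.6875


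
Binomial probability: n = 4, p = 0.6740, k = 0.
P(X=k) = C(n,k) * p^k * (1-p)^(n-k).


C(4,0) = 1
p^0 = 1.000000
(1-p)^4 = 0.011295
P = 1 * 1.000000 * 0.011295 = 0.0113

P(X=0) = 0.0113


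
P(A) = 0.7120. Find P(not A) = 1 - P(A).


P(not A) = 1 - 0.7120 = 0.2880

P(not A) = 0.2880


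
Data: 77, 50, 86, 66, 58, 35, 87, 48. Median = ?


Sorted: 35, 48, 50, 58, 66, 77, 86, 87
n = 8 (even)
Middle values: 58 and 66
Median = (58+66)/2 = 62.0000

Median = 62.0000


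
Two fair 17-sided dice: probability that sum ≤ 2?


Total outcomes = 17×17 = 289
Favorable (sum ≤ 2): 1
P = 1/289 = 0.0035

P = 0.0035


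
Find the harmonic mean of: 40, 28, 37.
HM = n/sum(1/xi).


Sum of reciprocals = 1/40 + 1/28 + 1/37 = 0.087741
HM = 3/0.087741 = 34.1914

HM = 34.1914


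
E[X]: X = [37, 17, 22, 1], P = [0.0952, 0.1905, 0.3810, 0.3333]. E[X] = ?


E[X] = 37*0.0952 + 17*0.1905 + 22*0.3810 + 1*0.3333
= 3.5224 + 3.2385 + 8.3820 + 0.3333
= 15.4762

E[X] = 15.4762


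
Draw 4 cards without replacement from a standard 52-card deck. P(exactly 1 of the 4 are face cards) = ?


Hypergeometric: P(X=1) = C(12,1)·C(40,3) / C(52,4)
= 12 × 9880 / 270725
= 118560/270725 = 0.4379

P = 0.4379


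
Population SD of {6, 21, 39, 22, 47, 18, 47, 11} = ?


Mean = 26.3750
Variance = 222.4844
SD = sqrt(222.4844) = 14.9159

SD = 14.9159


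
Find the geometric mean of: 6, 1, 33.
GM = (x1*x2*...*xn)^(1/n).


Product = 6 × 1 × 33 = 198
GM = 198^(1/3) = 5.8285

GM = 5.8285


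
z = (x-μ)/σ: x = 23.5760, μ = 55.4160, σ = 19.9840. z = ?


z = (23.5760 - 55.4160)/19.9840
= -31.8400/19.9840
= -1.5933

z = -1.5933


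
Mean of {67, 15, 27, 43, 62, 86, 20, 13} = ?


Sum = 67 + 15 + 27 + 43 + 62 + 86 + 20 + 13 = 333
n = 8
Mean = 333/8 = 41.6250

Mean = 41.6250


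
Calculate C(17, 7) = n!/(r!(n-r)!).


C(17,7) = 17!/(7! × 10!)
= 355687428096000/(5040 × 3628800)
= 19448

C(17,7) = 19448


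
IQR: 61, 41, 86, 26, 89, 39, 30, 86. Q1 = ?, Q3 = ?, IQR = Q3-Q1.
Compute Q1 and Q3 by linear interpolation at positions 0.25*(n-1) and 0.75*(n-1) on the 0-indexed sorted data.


Sorted: 26, 30, 39, 41, 61, 86, 86, 89
Q1 (25th %ile) = 36.7500
Q3 (75th %ile) = 86.0000
IQR = 86.0000 - 36.7500 = 49.2500

IQR = 49.2500


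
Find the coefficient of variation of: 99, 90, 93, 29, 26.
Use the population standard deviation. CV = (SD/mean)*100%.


Mean = 67.4000
SD = 32.7206
CV = (32.7206/67.4000)*100 = 48.5469%

CV = 48.5469%


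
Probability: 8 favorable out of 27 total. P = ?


P = 8/27 = 0.2963

P = 0.2963


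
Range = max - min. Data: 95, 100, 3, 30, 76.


Max = 100, Min = 3
Range = 100 - 3 = 97

Range = 97


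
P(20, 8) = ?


P(20,8) = 20!/12!
= 2432902008176640000/479001600
= 5079110400

P(20,8) = 5079110400


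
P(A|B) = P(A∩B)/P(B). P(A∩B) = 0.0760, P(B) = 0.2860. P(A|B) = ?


P(A|B) = 0.0760/0.2860 = 0.2657

P(A|B) = 0.2657


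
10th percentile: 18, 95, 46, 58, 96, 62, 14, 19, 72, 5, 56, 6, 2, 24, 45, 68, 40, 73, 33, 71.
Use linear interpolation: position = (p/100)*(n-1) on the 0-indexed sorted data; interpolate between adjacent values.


Sorted: 2, 5, 6, 14, 18, 19, 24, 33, 40, 45, 46, 56, 58, 62, 68, 71, 72, 73, 95, 96
n = 20
Index = 10/100 * 19 = 1.9000
Lower = data[1] = 5, Upper = data[2] = 6
P10 = 5 + 0.9000*(1) = 5.9000

P10 = 5.9000


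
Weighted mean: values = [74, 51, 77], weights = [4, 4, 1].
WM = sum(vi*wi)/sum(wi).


Numerator = 74*4 + 51*4 + 77*1 = 577
Denominator = 4 + 4 + 1 = 9
WM = 577/9 = 64.1111

WM = 64.1111


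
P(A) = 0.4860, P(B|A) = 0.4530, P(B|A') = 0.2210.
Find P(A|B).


P(B) = P(B|A)*P(A) + P(B|A')*P(A')
= 0.4530*0.4860 + 0.2210*0.5140
= 0.220158 + 0.113594 = 0.333752
P(A|B) = 0.220158/0.333752 = 0.6596

P(A|B) = 0.6596


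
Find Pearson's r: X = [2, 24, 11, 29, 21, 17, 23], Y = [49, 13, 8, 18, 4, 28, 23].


Mean X = 18.1429, Mean Y = 20.4286
SD X = 8.424939, SD Y = 13.967893
Cov = -69.346939
r = -69.346939/(8.424939*13.967893) = -0.5893

r = -0.5893


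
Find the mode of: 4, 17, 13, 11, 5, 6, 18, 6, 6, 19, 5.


Frequencies: 4:1, 5:2, 6:3, 11:1, 13:1, 17:1, 18:1, 19:1
Max frequency = 3
Mode = 6

Mode = 6


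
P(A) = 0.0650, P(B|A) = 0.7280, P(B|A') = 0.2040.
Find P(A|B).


P(B) = P(B|A)*P(A) + P(B|A')*P(A')
= 0.7280*0.0650 + 0.2040*0.9350
= 0.047320 + 0.190740 = 0.238060
P(A|B) = 0.047320/0.238060 = 0.1988

P(A|B) = 0.1988


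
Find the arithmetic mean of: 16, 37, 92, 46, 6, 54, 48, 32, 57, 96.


Sum = 16 + 37 + 92 + 46 + 6 + 54 + 48 + 32 + 57 + 96 = 484
n = 10
Mean = 484/10 = 48.4000

Mean = 48.4000


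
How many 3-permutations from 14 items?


P(14,3) = 14!/11!
= 87178291200/39916800
= 2184

P(14,3) = 2184


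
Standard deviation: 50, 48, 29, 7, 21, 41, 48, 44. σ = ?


Mean = 36.0000
Variance = 211.0000
SD = sqrt(211.0000) = 14.5258

SD = 14.5258


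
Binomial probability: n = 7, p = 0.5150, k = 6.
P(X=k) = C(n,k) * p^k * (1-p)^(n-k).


C(7,6) = 7
p^6 = 0.018657
(1-p)^1 = 0.485000
P = 7 * 0.018657 * 0.485000 = 0.0633

P(X=6) = 0.0633


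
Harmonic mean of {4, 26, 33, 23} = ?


Sum of reciprocals = 1/4 + 1/26 + 1/33 + 1/23 = 0.362243
HM = 4/0.362243 = 11.0423

HM = 11.0423


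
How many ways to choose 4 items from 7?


C(7,4) = 7!/(4! × 3!)
= 5040/(24 × 6)
= 35

C(7,4) = 35


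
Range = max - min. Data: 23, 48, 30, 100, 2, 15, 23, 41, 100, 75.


Max = 100, Min = 2
Range = 100 - 2 = 98

Range = 98


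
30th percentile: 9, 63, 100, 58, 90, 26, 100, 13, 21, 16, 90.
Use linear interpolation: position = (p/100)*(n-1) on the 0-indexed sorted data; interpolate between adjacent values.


Sorted: 9, 13, 16, 21, 26, 58, 63, 90, 90, 100, 100
n = 11
Index = 30/100 * 10 = 3.0000
Lower = data[3] = 21, Upper = data[4] = 26
P30 = 21 + 0*(5) = 21.0000

P30 = 21.0000


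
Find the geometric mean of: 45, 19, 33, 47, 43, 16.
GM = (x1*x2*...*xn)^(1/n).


Product = 45 × 19 × 33 × 47 × 43 × 16 = 912360240
GM = 912360240^(1/6) = 31.1430

GM = 31.1430


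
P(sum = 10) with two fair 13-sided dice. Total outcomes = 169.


Total outcomes = 13×13 = 169
Favorable (sum = 10): 9
P = 9/169 = 0.0533

P = 0.0533


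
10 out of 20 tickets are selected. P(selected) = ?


P = 10/20 = 0.5000

P = 0.5000


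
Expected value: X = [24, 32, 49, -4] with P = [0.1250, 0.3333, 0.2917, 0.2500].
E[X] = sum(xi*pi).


E[X] = 24*0.1250 + 32*0.3333 + 49*0.2917 - 4*0.2500
= 3.0000 + 10.6656 + 14.2933 - 1.0000
= 26.9589

E[X] = 26.9589


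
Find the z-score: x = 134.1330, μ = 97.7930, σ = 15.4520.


z = (134.1330 - 97.7930)/15.4520
= 36.3400/15.4520
= 2.3518

z = 2.3518


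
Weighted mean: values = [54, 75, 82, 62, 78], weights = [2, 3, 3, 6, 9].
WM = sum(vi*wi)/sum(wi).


Numerator = 54*2 + 75*3 + 82*3 + 62*6 + 78*9 = 1653
Denominator = 2 + 3 + 3 + 6 + 9 = 23
WM = 1653/23 = 71.8696

WM = 71.8696


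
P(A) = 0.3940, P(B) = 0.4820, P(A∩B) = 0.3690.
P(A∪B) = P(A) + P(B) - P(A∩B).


P(A∪B) = 0.3940 + 0.4820 - 0.3690
= 0.8760 - 0.3690
= 0.5070

P(A∪B) = 0.5070


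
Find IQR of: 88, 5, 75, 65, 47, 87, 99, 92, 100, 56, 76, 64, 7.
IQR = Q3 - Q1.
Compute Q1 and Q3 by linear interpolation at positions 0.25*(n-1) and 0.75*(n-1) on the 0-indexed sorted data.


Sorted: 5, 7, 47, 56, 64, 65, 75, 76, 87, 88, 92, 99, 100
Q1 (25th %ile) = 56.0000
Q3 (75th %ile) = 88.0000
IQR = 88.0000 - 56.0000 = 32.0000

IQR = 32.0000


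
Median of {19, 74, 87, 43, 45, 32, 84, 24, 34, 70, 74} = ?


Sorted: 19, 24, 32, 34, 43, 45, 70, 74, 74, 84, 87
n = 11 (odd)
Middle value = 45

Median = 45


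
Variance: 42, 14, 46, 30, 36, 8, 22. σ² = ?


Mean = 28.2857
Squared deviations: 188.0816, 204.0816, 313.7959, 2.9388, 59.5102, 411.5102, 39.5102
Sum = 1219.4286
Variance = 1219.4286/7 = 174.2041

Variance = 174.2041


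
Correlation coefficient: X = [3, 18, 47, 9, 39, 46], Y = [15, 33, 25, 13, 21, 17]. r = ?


Mean X = 27.0000, Mean Y = 20.6667
SD X = 17.729448, SD Y = 6.774134
Cov = 30.666667
r = 30.666667/(17.729448*6.774134) = 0.2553

r = 0.2553


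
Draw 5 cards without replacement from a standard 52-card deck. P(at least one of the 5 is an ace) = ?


P(at least one) = 1 - P(none)
P(none) = (48/52) × (47/51) × (46/50) × (45/49) × (44/48) = 0.658842
P(at least one) = 1 - 0.658842 = 0.3412

P = 0.3412


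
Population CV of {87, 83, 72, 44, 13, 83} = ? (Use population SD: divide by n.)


Mean = 63.6667
SD = 26.8183
CV = (26.8183/63.6667)*100 = 42.1230%

CV = 42.1230%


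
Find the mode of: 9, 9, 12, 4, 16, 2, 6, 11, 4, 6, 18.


Frequencies: 2:1, 4:2, 6:2, 9:2, 11:1, 12:1, 16:1, 18:1
Max frequency = 2
Mode = 4, 6, 9

Mode = 4, 6, 9


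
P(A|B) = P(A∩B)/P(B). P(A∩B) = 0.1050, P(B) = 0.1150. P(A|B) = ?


P(A|B) = 0.1050/0.1150 = 0.9130

P(A|B) = 0.9130


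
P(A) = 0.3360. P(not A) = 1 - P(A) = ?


P(not A) = 1 - 0.3360 = 0.6640

P(not A) = 0.6640


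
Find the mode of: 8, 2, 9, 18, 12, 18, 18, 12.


Frequencies: 2:1, 8:1, 9:1, 12:2, 18:3
Max frequency = 3
Mode = 18

Mode = 18


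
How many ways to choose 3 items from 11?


C(11,3) = 11!/(3! × 8!)
= 39916800/(6 × 40320)
= 165

C(11,3) = 165


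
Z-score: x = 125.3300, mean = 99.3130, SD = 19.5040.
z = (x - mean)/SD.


z = (125.3300 - 99.3130)/19.5040
= 26.0170/19.5040
= 1.3339

z = 1.3339


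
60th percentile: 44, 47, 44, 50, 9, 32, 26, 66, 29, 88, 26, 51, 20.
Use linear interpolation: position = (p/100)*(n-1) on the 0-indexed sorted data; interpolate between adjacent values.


Sorted: 9, 20, 26, 26, 29, 32, 44, 44, 47, 50, 51, 66, 88
n = 13
Index = 60/100 * 12 = 7.2000
Lower = data[7] = 44, Upper = data[8] = 47
P60 = 44 + 0.2000*(3) = 44.6000

P60 = 44.6000


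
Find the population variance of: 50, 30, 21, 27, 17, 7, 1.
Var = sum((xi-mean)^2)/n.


Mean = 21.8571
Squared deviations: 792.0204, 66.3061, 0.7347, 26.4490, 23.5918, 220.7347, 435.0204
Sum = 1564.8571
Variance = 1564.8571/7 = 223.5510

Variance = 223.5510


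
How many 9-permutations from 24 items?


P(24,9) = 24!/15!
= 620448401733239439360000/1307674368000
= 474467051520

P(24,9) = 474467051520


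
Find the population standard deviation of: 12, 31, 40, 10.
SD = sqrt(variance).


Mean = 23.2500
Variance = 160.6875
SD = sqrt(160.6875) = 12.6763

SD = 12.6763


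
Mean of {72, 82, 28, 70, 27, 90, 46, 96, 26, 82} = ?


Sum = 72 + 82 + 28 + 70 + 27 + 90 + 46 + 96 + 26 + 82 = 619
n = 10
Mean = 619/10 = 61.9000

Mean = 61.9000


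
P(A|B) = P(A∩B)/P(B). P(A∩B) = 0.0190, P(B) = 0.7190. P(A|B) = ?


P(A|B) = 0.0190/0.7190 = 0.0264

P(A|B) = 0.0264


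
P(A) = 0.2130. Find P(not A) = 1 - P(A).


P(not A) = 1 - 0.2130 = 0.7870

P(not A) = 0.7870


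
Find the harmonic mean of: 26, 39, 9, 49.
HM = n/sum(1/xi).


Sum of reciprocals = 1/26 + 1/39 + 1/9 + 1/49 = 0.195622
HM = 4/0.195622 = 20.4476

HM = 20.4476


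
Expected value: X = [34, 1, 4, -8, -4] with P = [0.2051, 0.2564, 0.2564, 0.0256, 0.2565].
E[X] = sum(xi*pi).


E[X] = 34*0.2051 + 1*0.2564 + 4*0.2564 - 8*0.0256 - 4*0.2565
= 6.9734 + 0.2564 + 1.0256 - 0.2048 - 1.0260
= 7.0246

E[X] = 7.0246


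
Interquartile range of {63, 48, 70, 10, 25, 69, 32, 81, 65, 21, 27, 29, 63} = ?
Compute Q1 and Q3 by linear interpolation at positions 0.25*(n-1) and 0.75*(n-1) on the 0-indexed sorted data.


Sorted: 10, 21, 25, 27, 29, 32, 48, 63, 63, 65, 69, 70, 81
Q1 (25th %ile) = 27.0000
Q3 (75th %ile) = 65.0000
IQR = 65.0000 - 27.0000 = 38.0000

IQR = 38.0000


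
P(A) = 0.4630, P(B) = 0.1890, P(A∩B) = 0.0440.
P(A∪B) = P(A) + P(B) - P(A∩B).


P(A∪B) = 0.4630 + 0.1890 - 0.0440
= 0.6520 - 0.0440
= 0.6080

P(A∪B) = 0.6080


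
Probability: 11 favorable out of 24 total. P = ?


P = 11/24 = 0.4583

P = 0.4583


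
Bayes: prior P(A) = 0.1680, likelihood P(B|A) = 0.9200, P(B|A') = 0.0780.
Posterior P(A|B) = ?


P(B) = P(B|A)*P(A) + P(B|A')*P(A')
= 0.9200*0.1680 + 0.0780*0.8320
= 0.154560 + 0.064896 = 0.219456
P(A|B) = 0.154560/0.219456 = 0.7043

P(A|B) = 0.7043


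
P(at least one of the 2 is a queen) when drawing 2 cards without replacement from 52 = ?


P(at least one) = 1 - P(none)
P(none) = (48/52) × (47/51) = 0.850679
P(at least one) = 1 - 0.850679 = 0.1493

P = 0.1493


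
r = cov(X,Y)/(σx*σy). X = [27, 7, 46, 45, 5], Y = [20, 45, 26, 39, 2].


Mean X = 26.0000, Mean Y = 26.4000
SD X = 17.686153, SD Y = 15.107614
Cov = 76.800000
r = 76.800000/(17.686153*15.107614) = 0.2874

r = 0.2874


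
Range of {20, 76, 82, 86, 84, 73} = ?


Max = 86, Min = 20
Range = 86 - 20 = 66

Range = 66


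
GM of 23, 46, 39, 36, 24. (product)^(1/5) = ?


Product = 23 × 46 × 39 × 36 × 24 = 35650368
GM = 35650368^(1/5) = 32.3901

GM = 32.3901


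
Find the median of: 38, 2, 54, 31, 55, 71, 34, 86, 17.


Sorted: 2, 17, 31, 34, 38, 54, 55, 71, 86
n = 9 (odd)
Middle value = 38

Median = 38


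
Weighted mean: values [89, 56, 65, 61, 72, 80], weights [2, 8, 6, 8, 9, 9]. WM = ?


Numerator = 89*2 + 56*8 + 65*6 + 61*8 + 72*9 + 80*9 = 2872
Denominator = 2 + 8 + 6 + 8 + 9 + 9 = 42
WM = 2872/42 = 68.3810

WM = 68.3810


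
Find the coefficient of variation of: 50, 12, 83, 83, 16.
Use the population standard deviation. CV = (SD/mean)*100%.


Mean = 48.8000
SD = 30.8895
CV = (30.8895/48.8000)*100 = 63.2981%

CV = 63.2981%


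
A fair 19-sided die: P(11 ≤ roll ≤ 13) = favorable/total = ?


Favorable outcomes (11 ≤ roll ≤ 13): 3
Total outcomes = 19
P = 3/19 = 0.1579

P = 0.1579


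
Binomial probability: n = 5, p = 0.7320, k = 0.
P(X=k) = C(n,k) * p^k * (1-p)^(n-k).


C(5,0) = 1
p^0 = 1.000000
(1-p)^5 = 0.001383
P = 1 * 1.000000 * 0.001383 = 0.0014

P(X=0) = 0.0014


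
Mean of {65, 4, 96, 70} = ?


Sum = 65 + 4 + 96 + 70 = 235
n = 4
Mean = 235/4 = 58.7500

Mean = 58.7500


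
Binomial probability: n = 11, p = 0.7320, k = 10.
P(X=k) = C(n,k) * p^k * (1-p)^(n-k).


C(11,10) = 11
p^10 = 0.044168
(1-p)^1 = 0.268000
P = 11 * 0.044168 * 0.268000 = 0.1302

P(X=10) = 0.1302


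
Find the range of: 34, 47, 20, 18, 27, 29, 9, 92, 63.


Max = 92, Min = 9
Range = 92 - 9 = 83

Range = 83


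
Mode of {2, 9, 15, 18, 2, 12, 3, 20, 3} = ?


Frequencies: 2:2, 3:2, 9:1, 12:1, 15:1, 18:1, 20:1
Max frequency = 2
Mode = 2, 3

Mode = 2, 3


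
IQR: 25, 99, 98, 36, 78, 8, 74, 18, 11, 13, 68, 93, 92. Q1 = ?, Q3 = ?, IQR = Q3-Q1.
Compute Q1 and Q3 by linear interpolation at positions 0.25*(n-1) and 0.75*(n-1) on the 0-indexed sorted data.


Sorted: 8, 11, 13, 18, 25, 36, 68, 74, 78, 92, 93, 98, 99
Q1 (25th %ile) = 18.0000
Q3 (75th %ile) = 92.0000
IQR = 92.0000 - 18.0000 = 74.0000

IQR = 74.0000


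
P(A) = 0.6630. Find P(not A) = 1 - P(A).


P(not A) = 1 - 0.6630 = 0.3370

P(not A) = 0.3370


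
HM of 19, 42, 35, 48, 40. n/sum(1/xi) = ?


Sum of reciprocals = 1/19 + 1/42 + 1/35 + 1/48 + 1/40 = 0.150846
HM = 5/0.150846 = 33.1464

HM = 33.1464


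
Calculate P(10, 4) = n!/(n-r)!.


P(10,4) = 10!/6!
= 3628800/720
= 5040

P(10,4) = 5040


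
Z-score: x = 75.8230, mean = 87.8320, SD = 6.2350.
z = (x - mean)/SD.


z = (75.8230 - 87.8320)/6.2350
= -12.0090/6.2350
= -1.9261

z = -1.9261


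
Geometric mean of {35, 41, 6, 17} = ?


Product = 35 × 41 × 6 × 17 = 146370
GM = 146370^(1/4) = 19.5597

GM = 19.5597


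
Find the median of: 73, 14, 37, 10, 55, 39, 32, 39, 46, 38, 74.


Sorted: 10, 14, 32, 37, 38, 39, 39, 46, 55, 73, 74
n = 11 (odd)
Middle value = 39

Median = 39


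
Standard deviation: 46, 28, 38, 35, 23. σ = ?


Mean = 34.0000
Variance = 63.6000
SD = sqrt(63.6000) = 7.9750

SD = 7.9750


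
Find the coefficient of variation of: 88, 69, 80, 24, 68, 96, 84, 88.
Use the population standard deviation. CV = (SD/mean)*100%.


Mean = 74.6250
SD = 21.1243
CV = (21.1243/74.6250)*100 = 28.3072%

CV = 28.3072%


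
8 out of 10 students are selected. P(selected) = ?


P = 8/10 = 0.8000

P = 0.8000


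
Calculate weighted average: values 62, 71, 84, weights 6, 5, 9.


Numerator = 62*6 + 71*5 + 84*9 = 1483
Denominator = 6 + 5 + 9 = 20
WM = 1483/20 = 74.1500

WM = 74.1500


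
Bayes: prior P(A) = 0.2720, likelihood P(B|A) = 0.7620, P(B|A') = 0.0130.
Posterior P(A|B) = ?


P(B) = P(B|A)*P(A) + P(B|A')*P(A')
= 0.7620*0.2720 + 0.0130*0.7280
= 0.207264 + 0.009464 = 0.216728
P(A|B) = 0.207264/0.216728 = 0.9563

P(A|B) = 0.9563


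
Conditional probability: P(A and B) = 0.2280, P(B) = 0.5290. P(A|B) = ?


P(A|B) = 0.2280/0.5290 = 0.4310

P(A|B) = 0.4310


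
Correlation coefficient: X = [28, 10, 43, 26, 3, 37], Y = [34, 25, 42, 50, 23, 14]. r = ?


Mean X = 24.5000, Mean Y = 31.3333
SD X = 14.056434, SD Y = 12.106013
Cov = 48.166667
r = 48.166667/(14.056434*12.106013) = 0.2831

r = 0.2831


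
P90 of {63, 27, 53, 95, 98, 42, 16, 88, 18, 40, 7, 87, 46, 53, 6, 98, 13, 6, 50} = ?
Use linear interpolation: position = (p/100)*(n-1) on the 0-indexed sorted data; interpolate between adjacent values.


Sorted: 6, 6, 7, 13, 16, 18, 27, 40, 42, 46, 50, 53, 53, 63, 87, 88, 95, 98, 98
n = 19
Index = 90/100 * 18 = 16.2000
Lower = data[16] = 95, Upper = data[17] = 98
P90 = 95 + 0.2000*(3) = 95.6000

P90 = 95.6000


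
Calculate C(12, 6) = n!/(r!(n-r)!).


C(12,6) = 12!/(6! × 6!)
= 479001600/(720 × 720)
= 924

C(12,6) = 924


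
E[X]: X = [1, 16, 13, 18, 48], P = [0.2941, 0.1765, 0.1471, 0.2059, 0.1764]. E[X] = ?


E[X] = 1*0.2941 + 16*0.1765 + 13*0.1471 + 18*0.2059 + 48*0.1764
= 0.2941 + 2.8240 + 1.9123 + 3.7062 + 8.4672
= 17.2038

E[X] = 17.2038


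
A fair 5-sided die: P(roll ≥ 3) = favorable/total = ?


Favorable outcomes (roll ≥ 3): 3
Total outcomes = 5
P = 3/5 = 0.6000

P = 0.6000


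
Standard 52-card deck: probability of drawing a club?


13 clubs in 52 cards
P = 13/52 = 0.2500

P = 0.2500


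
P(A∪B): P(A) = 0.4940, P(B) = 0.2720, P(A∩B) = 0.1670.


P(A∪B) = 0.4940 + 0.2720 - 0.1670
= 0.7660 - 0.1670
= 0.5990

P(A∪B) = 0.5990


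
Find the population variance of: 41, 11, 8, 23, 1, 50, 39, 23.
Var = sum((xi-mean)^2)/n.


Mean = 24.5000
Squared deviations: 272.2500, 182.2500, 272.2500, 2.2500, 552.2500, 650.2500, 210.2500, 2.2500
Sum = 2144.0000
Variance = 2144.0000/8 = 268.0000

Variance = 268.0000


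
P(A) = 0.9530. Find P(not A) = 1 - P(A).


P(not A) = 1 - 0.9530 = 0.0470

P(not A) = 0.0470


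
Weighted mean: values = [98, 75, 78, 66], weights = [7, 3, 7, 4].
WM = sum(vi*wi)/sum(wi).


Numerator = 98*7 + 75*3 + 78*7 + 66*4 = 1721
Denominator = 7 + 3 + 7 + 4 = 21
WM = 1721/21 = 81.9524

WM = 81.9524


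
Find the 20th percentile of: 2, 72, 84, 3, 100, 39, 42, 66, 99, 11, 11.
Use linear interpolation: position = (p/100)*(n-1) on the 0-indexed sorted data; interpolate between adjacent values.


Sorted: 2, 3, 11, 11, 39, 42, 66, 72, 84, 99, 100
n = 11
Index = 20/100 * 10 = 2.0000
Lower = data[2] = 11, Upper = data[3] = 11
P20 = 11 + 0*(0) = 11.0000

P20 = 11.0000


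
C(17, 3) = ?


C(17,3) = 17!/(3! × 14!)
= 355687428096000/(6 × 87178291200)
= 680

C(17,3) = 680


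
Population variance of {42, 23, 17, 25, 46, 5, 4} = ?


Mean = 23.1429
Squared deviations: 355.5918, 0.0204, 37.7347, 3.4490, 522.4490, 329.1633, 366.4490
Sum = 1614.8571
Variance = 1614.8571/7 = 230.6939

Variance = 230.6939


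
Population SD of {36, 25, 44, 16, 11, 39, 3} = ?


Mean = 24.8571
Variance = 205.5510
SD = sqrt(205.5510) = 14.3371

SD = 14.3371


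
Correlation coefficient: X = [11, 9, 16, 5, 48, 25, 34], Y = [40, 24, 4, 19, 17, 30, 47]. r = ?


Mean X = 21.1429, Mean Y = 25.8571
SD X = 14.337051, SD Y = 13.474087
Cov = 21.734694
r = 21.734694/(14.337051*13.474087) = 0.1125

r = 0.1125


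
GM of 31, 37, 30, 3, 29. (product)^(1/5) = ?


Product = 31 × 37 × 30 × 3 × 29 = 2993670
GM = 2993670^(1/5) = 19.7352

GM = 19.7352


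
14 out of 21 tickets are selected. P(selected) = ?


P = 14/21 = 0.6667

P = 0.6667


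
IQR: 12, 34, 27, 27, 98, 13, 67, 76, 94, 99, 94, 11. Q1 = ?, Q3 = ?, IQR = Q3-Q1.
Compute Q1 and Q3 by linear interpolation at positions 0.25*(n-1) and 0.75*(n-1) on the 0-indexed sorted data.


Sorted: 11, 12, 13, 27, 27, 34, 67, 76, 94, 94, 98, 99
Q1 (25th %ile) = 23.5000
Q3 (75th %ile) = 94.0000
IQR = 94.0000 - 23.5000 = 70.5000

IQR = 70.5000


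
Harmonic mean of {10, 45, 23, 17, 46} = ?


Sum of reciprocals = 1/10 + 1/45 + 1/23 + 1/17 + 1/46 = 0.246263
HM = 5/0.246263 = 20.3035

HM = 20.3035


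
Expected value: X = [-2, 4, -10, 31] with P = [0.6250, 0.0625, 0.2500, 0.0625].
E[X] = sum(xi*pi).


E[X] = -2*0.6250 + 4*0.0625 - 10*0.2500 + 31*0.0625
= -1.2500 + 0.2500 - 2.5000 + 1.9375
= -1.5625

E[X] = -1.5625


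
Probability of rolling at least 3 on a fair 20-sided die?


Favorable outcomes (roll ≥ 3): 18
Total outcomes = 20
P = 18/20 = 0.9000

P = 0.9000


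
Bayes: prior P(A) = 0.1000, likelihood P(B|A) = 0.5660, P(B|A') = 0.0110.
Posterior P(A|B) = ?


P(B) = P(B|A)*P(A) + P(B|A')*P(A')
= 0.5660*0.1000 + 0.0110*0.9000
= 0.056600 + 0.009900 = 0.066500
P(A|B) = 0.056600/0.066500 = 0.8511

P(A|B) = 0.8511


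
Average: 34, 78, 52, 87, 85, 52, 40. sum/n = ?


Sum = 34 + 78 + 52 + 87 + 85 + 52 + 40 = 428
n = 7
Mean = 428/7 = 61.1429

Mean = 61.1429


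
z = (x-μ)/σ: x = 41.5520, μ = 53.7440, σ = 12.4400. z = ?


z = (41.5520 - 53.7440)/12.4400
= -12.1920/12.4400
= -0.9801

z = -0.9801


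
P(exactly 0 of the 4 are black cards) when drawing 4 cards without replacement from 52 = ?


Hypergeometric: P(X=0) = C(26,0)·C(26,4) / C(52,4)
= 1 × 14950 / 270725
= 14950/270725 = 0.0552

P = 0.0552


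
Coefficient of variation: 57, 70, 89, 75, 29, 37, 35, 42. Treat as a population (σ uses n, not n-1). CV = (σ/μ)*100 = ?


Mean = 54.2500
SD = 20.4619
CV = (20.4619/54.2500)*100 = 37.7177%

CV = 37.7177%


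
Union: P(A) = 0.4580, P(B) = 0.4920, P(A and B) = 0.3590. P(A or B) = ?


P(A∪B) = 0.4580 + 0.4920 - 0.3590
= 0.9500 - 0.3590
= 0.5910

P(A∪B) = 0.5910


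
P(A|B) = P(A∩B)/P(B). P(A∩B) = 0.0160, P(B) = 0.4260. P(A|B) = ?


P(A|B) = 0.0160/0.4260 = 0.0376

P(A|B) = 0.0376


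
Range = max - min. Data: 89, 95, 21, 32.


Max = 95, Min = 21
Range = 95 - 21 = 74

Range = 74


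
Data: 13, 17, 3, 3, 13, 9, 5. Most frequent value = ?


Frequencies: 3:2, 5:1, 9:1, 13:2, 17:1
Max frequency = 2
Mode = 3, 13

Mode = 3, 13


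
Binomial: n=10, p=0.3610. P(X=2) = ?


C(10,2) = 45
p^2 = 0.130321
(1-p)^8 = 0.027798
P = 45 * 0.130321 * 0.027798 = 0.1630

P(X=2) = 0.1630


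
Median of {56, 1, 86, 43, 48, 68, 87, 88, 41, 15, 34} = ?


Sorted: 1, 15, 34, 41, 43, 48, 56, 68, 86, 87, 88
n = 11 (odd)
Middle value = 48

Median = 48


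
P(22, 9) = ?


P(22,9) = 22!/13!
= 1124000727777607680000/6227020800
= 180503769600

P(22,9) = 180503769600


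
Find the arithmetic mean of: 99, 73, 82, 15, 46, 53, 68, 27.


Sum = 99 + 73 + 82 + 15 + 46 + 53 + 68 + 27 = 463
n = 8
Mean = 463/8 = 57.8750

Mean = 57.8750


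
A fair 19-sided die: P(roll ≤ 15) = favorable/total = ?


Favorable outcomes (roll ≤ 15): 15
Total outcomes = 19
P = 15/19 = 0.7895

P = 0.7895


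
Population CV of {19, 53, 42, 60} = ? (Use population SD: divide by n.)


Mean = 43.5000
SD = 15.5322
CV = (15.5322/43.5000)*100 = 35.7063%

CV = 35.7063%


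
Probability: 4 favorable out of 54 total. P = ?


P = 4/54 = 0.0741

P = 0.0741


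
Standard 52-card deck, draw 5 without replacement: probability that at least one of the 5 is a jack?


P(at least one) = 1 - P(none)
P(none) = (48/52) × (47/51) × (46/50) × (45/49) × (44/48) = 0.658842
P(at least one) = 1 - 0.658842 = 0.3412

P = 0.3412


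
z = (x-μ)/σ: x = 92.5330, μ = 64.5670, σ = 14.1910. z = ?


z = (92.5330 - 64.5670)/14.1910
= 27.9660/14.1910
= 1.9707

z = 1.9707


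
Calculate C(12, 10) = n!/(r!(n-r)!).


C(12,10) = 12!/(10! × 2!)
= 479001600/(3628800 × 2)
= 66

C(12,10) = 66
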